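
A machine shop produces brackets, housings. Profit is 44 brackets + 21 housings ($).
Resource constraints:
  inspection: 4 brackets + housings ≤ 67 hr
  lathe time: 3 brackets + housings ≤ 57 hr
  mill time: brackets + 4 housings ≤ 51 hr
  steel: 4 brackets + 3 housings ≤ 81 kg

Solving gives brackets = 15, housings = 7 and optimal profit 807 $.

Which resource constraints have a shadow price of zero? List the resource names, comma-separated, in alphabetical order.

lathe time, mill time

inspection: 67/67 (binding)
lathe time: 52/57 (slack 5)
mill time: 43/51 (slack 8)
steel: 81/81 (binding)
By complementary slackness, a constraint with positive slack has shadow price 0 → lathe time, mill time.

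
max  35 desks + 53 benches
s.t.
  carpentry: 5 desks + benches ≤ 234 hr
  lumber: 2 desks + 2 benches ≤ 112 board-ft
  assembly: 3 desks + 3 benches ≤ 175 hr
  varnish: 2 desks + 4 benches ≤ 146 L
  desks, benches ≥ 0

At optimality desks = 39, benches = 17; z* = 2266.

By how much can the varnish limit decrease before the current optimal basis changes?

11

Binding constraints: lumber, varnish. The basis is B = [[2,2],[2,4]] with det 4.
Per unit decrease in varnish, x* moves by d = (0.5, -0.5).
The basis stays optimal until carpentry becomes binding; allowable decrease = 11 L.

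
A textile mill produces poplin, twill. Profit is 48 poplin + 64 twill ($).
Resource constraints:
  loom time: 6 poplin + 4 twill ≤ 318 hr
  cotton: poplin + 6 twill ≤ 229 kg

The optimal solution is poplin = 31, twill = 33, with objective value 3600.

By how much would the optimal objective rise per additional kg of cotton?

6

Check each constraint at x*: loom time 318/318 (tight); cotton 229/229 (tight).
The binding rows give the dual system: 6·y_loom time + 1·y_cotton = 48 and 4·y_loom time + 6·y_cotton = 64.
→ y_loom time = 7 and y_cotton = 6.
Shadow price of cotton = 6.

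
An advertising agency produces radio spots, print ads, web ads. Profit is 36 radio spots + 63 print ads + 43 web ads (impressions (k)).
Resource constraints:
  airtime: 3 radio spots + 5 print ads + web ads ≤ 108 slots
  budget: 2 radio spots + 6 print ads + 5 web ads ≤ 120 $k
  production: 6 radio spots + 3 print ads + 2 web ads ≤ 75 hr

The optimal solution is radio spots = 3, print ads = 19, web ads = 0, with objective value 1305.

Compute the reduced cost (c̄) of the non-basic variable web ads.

Check each constraint at x*: airtime 104/108 (slack 4); budget 120/120 (tight); production 75/75 (tight).
By complementary slackness, y = 0 for the non-binding constraint.
From A_Bᵀ y = c: 2·y_budget + 6·y_production = 36; 6·y_budget + 3·y_production = 63.
Solving: y_budget = 9, y_production = 3.
Reduced cost of web ads: c₃ − yᵀa₃ = 43 − (9·5 + 3·2) = 43 − 51 = -8.

-8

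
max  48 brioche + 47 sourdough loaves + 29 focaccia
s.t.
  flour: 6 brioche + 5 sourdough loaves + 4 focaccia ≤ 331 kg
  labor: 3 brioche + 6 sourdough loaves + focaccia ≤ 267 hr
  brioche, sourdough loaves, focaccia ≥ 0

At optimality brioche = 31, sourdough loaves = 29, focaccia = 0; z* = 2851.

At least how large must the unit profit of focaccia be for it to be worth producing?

Check each constraint at x*: flour 331/331 (tight); labor 267/267 (tight).
Dual feasibility on the basic columns requires 6·y_flour + 3·y_labor = 48, 5·y_flour + 6·y_labor = 47.
This yields shadow prices y_flour = 7, y_labor = 2.
focaccia enters the basis when its profit ≥ yᵀa₃ = 7·4 + 2·1 = 30.

30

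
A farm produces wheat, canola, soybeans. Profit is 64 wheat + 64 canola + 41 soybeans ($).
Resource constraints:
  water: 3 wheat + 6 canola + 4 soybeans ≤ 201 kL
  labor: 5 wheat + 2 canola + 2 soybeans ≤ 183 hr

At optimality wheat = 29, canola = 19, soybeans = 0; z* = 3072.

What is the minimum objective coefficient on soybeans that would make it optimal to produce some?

Check each constraint at x*: water 201/201 (tight); labor 183/183 (tight).
Dual feasibility on the basic columns requires 3·y_water + 5·y_labor = 64, 6·y_water + 2·y_labor = 64.
This yields shadow prices y_water = 8, y_labor = 8.
soybeans enters the basis when its profit ≥ yᵀa₃ = 8·4 + 8·2 = 48.

48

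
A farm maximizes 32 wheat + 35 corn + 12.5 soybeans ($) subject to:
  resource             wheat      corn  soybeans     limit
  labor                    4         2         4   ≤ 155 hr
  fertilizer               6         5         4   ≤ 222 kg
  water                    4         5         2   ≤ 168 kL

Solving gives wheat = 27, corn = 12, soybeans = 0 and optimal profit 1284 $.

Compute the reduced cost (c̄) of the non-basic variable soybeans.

-5.5

At the optimum: labor uses 132 of 155 (slack = 23); fertilizer uses 222 of 222 (binding); water uses 168 of 168 (binding).
By complementary slackness, y = 0 for the non-binding constraint.
The binding rows give the dual system: 6·y_fertilizer + 4·y_water = 32 and 5·y_fertilizer + 5·y_water = 35.
→ y_fertilizer = 2 and y_water = 5.
Reduced cost of soybeans: c₃ − yᵀa₃ = 12.5 − (2·4 + 5·2) = 12.5 − 18 = -5.5.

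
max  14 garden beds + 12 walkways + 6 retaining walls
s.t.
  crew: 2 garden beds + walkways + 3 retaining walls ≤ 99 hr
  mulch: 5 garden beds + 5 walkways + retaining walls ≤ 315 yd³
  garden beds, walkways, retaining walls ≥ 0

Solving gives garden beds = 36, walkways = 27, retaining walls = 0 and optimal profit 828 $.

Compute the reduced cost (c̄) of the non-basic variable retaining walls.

-2

Check each constraint at x*: crew 99/99 (tight); mulch 315/315 (tight).
The binding rows give the dual system: 2·y_crew + 5·y_mulch = 14 and 1·y_crew + 5·y_mulch = 12.
→ y_crew = 2 and y_mulch = 2.
Reduced cost of retaining walls: c₃ − yᵀa₃ = 6 − (2·3 + 2·1) = 6 − 8 = -2.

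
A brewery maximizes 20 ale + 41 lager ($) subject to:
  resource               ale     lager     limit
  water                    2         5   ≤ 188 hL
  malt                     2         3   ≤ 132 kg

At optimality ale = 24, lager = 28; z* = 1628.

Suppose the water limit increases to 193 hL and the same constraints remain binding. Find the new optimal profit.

At the optimum: water uses 188 of 188 (binding); malt uses 132 of 132 (binding).
Dual feasibility on the basic columns requires 2·y_water + 2·y_malt = 20, 5·y_water + 3·y_malt = 41.
→ y_water = 5.5 and y_malt = 4.5.
Δz = y_water·Δb = 5.5 × (5) = 27.5, so new z* = 1628 + 27.5 = 1655.5.

1655.5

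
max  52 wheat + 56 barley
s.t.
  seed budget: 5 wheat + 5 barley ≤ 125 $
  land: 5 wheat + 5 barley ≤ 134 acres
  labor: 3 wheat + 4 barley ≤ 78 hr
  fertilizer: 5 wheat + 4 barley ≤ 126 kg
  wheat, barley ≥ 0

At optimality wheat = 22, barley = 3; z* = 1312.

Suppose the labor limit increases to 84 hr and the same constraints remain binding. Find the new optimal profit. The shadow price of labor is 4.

Δb = 6, so new z* = 1312 + (4)·(6) = 1312 + 24 = 1336.

1336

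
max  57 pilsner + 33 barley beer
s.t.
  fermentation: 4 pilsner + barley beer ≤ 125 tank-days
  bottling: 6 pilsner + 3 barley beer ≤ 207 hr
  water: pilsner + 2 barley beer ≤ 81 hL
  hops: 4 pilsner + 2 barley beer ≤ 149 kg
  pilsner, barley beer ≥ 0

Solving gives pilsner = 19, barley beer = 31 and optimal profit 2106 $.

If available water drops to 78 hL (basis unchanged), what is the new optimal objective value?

2097

Check each constraint at x*: fermentation 107/125 (slack 18); bottling 207/207 (tight); water 81/81 (tight); hops 138/149 (slack 11).
By complementary slackness, y = 0 for the non-binding constraints.
From A_Bᵀ y = c: 6·y_bottling + 1·y_water = 57; 3·y_bottling + 2·y_water = 33.
Solving: y_bottling = 9, y_water = 3.
Δz = y_water·Δb = 3 × (-3) = -9, so new z* = 2106 − 9 = 2097.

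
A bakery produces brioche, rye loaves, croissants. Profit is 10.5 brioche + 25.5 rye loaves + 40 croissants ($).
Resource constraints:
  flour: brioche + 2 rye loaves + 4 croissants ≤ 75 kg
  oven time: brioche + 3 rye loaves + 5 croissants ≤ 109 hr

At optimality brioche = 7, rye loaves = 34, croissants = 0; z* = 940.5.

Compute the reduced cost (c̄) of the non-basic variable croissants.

-6.5

Check each constraint at x*: flour 75/75 (tight); oven time 109/109 (tight).
Dual feasibility on the basic columns requires 1·y_flour + 1·y_oven time = 10.5, 2·y_flour + 3·y_oven time = 25.5.
Solving: y_flour = 6, y_oven time = 4.5.
Reduced cost of croissants: c₃ − yᵀa₃ = 40 − (6·4 + 4.5·5) = 40 − 46.5 = -6.5.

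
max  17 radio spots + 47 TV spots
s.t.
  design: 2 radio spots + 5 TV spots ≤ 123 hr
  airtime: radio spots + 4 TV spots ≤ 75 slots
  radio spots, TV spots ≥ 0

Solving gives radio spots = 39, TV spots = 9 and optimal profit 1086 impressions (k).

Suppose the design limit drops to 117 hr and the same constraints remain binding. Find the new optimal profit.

At the optimum: design uses 123 of 123 (binding); airtime uses 75 of 75 (binding).
Dual feasibility on the basic columns requires 2·y_design + 1·y_airtime = 17, 5·y_design + 4·y_airtime = 47.
→ y_design = 7 and y_airtime = 3.
Δz = y_design·Δb = 7 × (-6) = -42, so new z* = 1086 − 42 = 1044.

1044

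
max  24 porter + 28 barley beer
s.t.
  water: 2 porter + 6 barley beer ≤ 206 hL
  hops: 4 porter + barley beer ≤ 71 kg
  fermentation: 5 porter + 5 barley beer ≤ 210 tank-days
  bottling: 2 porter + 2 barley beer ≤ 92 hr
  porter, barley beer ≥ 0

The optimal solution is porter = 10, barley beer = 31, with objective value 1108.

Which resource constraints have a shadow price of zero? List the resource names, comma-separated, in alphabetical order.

water: 206/206 (binding)
hops: 71/71 (binding)
fermentation: 205/210 (slack 5)
bottling: 82/92 (slack 10)
By complementary slackness, a constraint with positive slack has shadow price 0 → bottling, fermentation.

bottling, fermentation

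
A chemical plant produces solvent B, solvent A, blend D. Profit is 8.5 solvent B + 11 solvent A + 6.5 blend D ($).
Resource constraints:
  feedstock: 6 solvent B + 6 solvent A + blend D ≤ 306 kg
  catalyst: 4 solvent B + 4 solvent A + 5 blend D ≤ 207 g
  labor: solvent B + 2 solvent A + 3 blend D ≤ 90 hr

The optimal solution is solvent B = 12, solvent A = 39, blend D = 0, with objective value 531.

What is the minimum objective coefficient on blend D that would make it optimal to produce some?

8.5

Binding: feedstock and labor. Non-binding: catalyst (3 unused).
By complementary slackness, y = 0 for the non-binding constraint.
From A_Bᵀ y = c: 6·y_feedstock + 1·y_labor = 8.5; 6·y_feedstock + 2·y_labor = 11.
Solving: y_feedstock = 1, y_labor = 2.5.
blend D enters the basis when its profit ≥ yᵀa₃ = 1·1 + 2.5·3 = 8.5.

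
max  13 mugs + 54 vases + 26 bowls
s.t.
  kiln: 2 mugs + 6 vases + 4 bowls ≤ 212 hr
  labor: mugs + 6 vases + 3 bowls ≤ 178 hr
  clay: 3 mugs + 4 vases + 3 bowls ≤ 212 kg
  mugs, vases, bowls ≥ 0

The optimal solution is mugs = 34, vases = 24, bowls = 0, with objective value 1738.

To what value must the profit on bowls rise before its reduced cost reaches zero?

31

Check each constraint at x*: kiln 212/212 (tight); labor 178/178 (tight); clay 198/212 (slack 14).
Since clay is not tight, its dual is 0.
The binding rows give the dual system: 2·y_kiln + 1·y_labor = 13 and 6·y_kiln + 6·y_labor = 54.
→ y_kiln = 4 and y_labor = 5.
bowls enters the basis when its profit ≥ yᵀa₃ = 4·4 + 5·3 = 31.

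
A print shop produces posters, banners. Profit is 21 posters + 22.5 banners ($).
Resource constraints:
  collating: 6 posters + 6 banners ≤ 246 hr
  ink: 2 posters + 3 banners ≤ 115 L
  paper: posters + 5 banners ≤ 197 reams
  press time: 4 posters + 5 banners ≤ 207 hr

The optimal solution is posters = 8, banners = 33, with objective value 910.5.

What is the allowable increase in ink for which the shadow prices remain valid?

Binding constraints: collating, ink. The basis is B = [[6,6],[2,3]] with det 6.
Per unit increase in ink, x* moves by d = (-1, 1).
The basis stays optimal until paper becomes binding; allowable increase = 6 L.

6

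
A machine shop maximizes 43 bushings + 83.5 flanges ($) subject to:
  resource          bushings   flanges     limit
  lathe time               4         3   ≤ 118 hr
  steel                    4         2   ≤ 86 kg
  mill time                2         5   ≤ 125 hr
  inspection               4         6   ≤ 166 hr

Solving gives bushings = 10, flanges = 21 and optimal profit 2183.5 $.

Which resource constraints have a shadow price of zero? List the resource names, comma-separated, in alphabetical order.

lathe time, steel

lathe time: 103/118 (slack 15)
steel: 82/86 (slack 4)
mill time: 125/125 (binding)
inspection: 166/166 (binding)
By complementary slackness, a constraint with positive slack has shadow price 0 → lathe time, steel.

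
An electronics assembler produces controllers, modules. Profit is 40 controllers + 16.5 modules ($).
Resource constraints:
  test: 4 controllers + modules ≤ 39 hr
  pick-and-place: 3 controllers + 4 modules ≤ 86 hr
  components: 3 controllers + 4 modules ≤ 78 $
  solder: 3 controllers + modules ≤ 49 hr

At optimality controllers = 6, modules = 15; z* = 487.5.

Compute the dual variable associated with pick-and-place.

0

Binding: test and components. Non-binding: pick-and-place (8 unused), solder (16 unused).
By complementary slackness, y = 0 for the non-binding constraints.
From A_Bᵀ y = c: 4·y_test + 3·y_components = 40; 1·y_test + 4·y_components = 16.5.
→ y_test = 8.5 and y_components = 2.
Shadow price of pick-and-place = 0.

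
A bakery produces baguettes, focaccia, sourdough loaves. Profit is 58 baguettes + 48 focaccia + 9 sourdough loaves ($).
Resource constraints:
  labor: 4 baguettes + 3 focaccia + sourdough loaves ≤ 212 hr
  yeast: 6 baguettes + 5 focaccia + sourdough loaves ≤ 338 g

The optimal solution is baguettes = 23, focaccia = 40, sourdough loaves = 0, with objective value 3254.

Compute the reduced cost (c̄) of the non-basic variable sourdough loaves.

At the optimum: labor uses 212 of 212 (binding); yeast uses 338 of 338 (binding).
The binding rows give the dual system: 4·y_labor + 6·y_yeast = 58 and 3·y_labor + 5·y_yeast = 48.
→ y_labor = 1 and y_yeast = 9.
Reduced cost of sourdough loaves: c₃ − yᵀa₃ = 9 − (1·1 + 9·1) = 9 − 10 = -1.

-1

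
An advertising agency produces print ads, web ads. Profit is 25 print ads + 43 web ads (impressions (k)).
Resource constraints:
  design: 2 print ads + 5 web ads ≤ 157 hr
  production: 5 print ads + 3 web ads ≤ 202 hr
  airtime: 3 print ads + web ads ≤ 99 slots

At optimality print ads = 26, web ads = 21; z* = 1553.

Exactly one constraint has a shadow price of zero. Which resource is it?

production

design: 157/157 (binding)
production: 193/202 (slack 9)
airtime: 99/99 (binding)
By complementary slackness, a constraint with positive slack has shadow price 0 → production.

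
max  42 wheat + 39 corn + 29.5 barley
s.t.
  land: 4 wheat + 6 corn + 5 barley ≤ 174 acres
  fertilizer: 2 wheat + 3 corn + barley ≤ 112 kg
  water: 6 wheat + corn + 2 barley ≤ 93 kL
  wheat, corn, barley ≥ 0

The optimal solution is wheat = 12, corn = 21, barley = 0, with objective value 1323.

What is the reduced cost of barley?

Check each constraint at x*: land 174/174 (tight); fertilizer 87/112 (slack 25); water 93/93 (tight).
Since fertilizer is not tight, its dual is 0.
From A_Bᵀ y = c: 4·y_land + 6·y_water = 42; 6·y_land + 1·y_water = 39.
Solving: y_land = 6, y_water = 3.
Reduced cost of barley: c₃ − yᵀa₃ = 29.5 − (6·5 + 3·2) = 29.5 − 36 = -6.5.

-6.5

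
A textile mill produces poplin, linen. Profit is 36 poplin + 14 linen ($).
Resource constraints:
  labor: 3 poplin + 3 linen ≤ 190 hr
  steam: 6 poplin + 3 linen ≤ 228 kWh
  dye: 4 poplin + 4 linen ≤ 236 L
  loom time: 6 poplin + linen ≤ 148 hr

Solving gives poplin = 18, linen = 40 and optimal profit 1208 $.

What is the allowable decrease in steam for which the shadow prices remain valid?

Binding constraints: steam, loom time. The basis is B = [[6,3],[6,1]] with det -12.
Per unit decrease in steam, x* moves by d = (0.0833, -0.5).
The basis stays optimal until linen reaches 0; allowable decrease = 80 kWh.

80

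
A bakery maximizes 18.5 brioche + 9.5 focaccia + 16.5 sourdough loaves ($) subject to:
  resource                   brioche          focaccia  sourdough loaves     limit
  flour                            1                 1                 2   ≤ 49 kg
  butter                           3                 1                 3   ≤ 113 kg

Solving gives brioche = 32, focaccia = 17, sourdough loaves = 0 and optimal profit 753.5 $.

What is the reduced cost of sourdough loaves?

-7

Both flour and butter are binding at x*.
The binding rows give the dual system: 1·y_flour + 3·y_butter = 18.5 and 1·y_flour + 1·y_butter = 9.5.
Solving: y_flour = 5, y_butter = 4.5.
Reduced cost of sourdough loaves: c₃ − yᵀa₃ = 16.5 − (5·2 + 4.5·3) = 16.5 − 23.5 = -7.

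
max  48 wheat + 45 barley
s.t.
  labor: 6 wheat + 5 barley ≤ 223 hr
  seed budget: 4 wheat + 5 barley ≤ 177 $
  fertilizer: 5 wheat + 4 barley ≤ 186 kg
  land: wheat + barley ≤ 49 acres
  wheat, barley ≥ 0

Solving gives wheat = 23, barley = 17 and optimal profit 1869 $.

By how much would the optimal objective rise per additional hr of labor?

6

At the optimum: labor uses 223 of 223 (binding); seed budget uses 177 of 177 (binding); fertilizer uses 183 of 186 (slack = 3); land uses 40 of 49 (slack = 9).
Since fertilizer, land are not tight, their duals are 0.
From A_Bᵀ y = c: 6·y_labor + 4·y_seed budget = 48; 5·y_labor + 5·y_seed budget = 45.
This yields shadow prices y_labor = 6, y_seed budget = 3.
Shadow price of labor = 6.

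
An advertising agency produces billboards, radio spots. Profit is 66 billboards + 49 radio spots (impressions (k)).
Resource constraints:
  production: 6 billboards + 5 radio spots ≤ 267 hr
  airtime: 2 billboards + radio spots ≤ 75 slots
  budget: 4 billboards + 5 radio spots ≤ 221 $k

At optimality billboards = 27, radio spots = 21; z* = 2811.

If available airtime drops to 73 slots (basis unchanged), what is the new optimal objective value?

2793

Check each constraint at x*: production 267/267 (tight); airtime 75/75 (tight); budget 213/221 (slack 8).
Slack constraints have shadow price 0 (complementary slackness).
From A_Bᵀ y = c: 6·y_production + 2·y_airtime = 66; 5·y_production + 1·y_airtime = 49.
→ y_production = 8 and y_airtime = 9.
Δz = y_airtime·Δb = 9 × (-2) = -18, so new z* = 2811 − 18 = 2793.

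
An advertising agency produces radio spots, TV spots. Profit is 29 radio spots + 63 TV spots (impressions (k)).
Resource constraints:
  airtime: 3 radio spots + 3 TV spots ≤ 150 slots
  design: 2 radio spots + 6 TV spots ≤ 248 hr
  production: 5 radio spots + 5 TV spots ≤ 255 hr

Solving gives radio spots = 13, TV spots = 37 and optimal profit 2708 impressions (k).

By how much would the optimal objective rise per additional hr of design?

8.5

Binding: airtime and design. Non-binding: production (5 unused).
Slack constraints have shadow price 0 (complementary slackness).
The binding rows give the dual system: 3·y_airtime + 2·y_design = 29 and 3·y_airtime + 6·y_design = 63.
→ y_airtime = 4 and y_design = 8.5.
Shadow price of design = 8.5.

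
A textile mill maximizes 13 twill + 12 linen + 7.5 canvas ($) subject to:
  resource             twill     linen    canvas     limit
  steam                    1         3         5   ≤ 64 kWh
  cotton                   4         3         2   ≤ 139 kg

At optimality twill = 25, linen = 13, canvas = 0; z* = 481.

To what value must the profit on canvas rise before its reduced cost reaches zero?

11

At the optimum: steam uses 64 of 64 (binding); cotton uses 139 of 139 (binding).
Dual feasibility on the basic columns requires 1·y_steam + 4·y_cotton = 13, 3·y_steam + 3·y_cotton = 12.
→ y_steam = 1 and y_cotton = 3.
canvas enters the basis when its profit ≥ yᵀa₃ = 1·5 + 3·2 = 11.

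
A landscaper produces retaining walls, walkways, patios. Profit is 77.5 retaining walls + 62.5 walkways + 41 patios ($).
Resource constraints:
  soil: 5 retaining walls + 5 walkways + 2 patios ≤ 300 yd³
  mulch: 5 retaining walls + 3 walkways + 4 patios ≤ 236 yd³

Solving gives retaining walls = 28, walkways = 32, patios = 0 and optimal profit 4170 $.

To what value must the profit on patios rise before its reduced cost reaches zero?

46

Both soil and mulch are binding at x*.
Dual feasibility on the basic columns requires 5·y_soil + 5·y_mulch = 77.5, 5·y_soil + 3·y_mulch = 62.5.
Solving: y_soil = 8, y_mulch = 7.5.
patios enters the basis when its profit ≥ yᵀa₃ = 8·2 + 7.5·4 = 46.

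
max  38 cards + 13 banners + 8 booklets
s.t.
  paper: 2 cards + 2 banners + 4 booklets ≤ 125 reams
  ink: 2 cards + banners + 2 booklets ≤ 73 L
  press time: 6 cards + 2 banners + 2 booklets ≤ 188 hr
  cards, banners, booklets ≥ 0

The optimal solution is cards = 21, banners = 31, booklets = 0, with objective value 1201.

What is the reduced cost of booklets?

-6

Check each constraint at x*: paper 104/125 (slack 21); ink 73/73 (tight); press time 188/188 (tight).
Since paper is not tight, its dual is 0.
Dual feasibility on the basic columns requires 2·y_ink + 6·y_press time = 38, 1·y_ink + 2·y_press time = 13.
→ y_ink = 1 and y_press time = 6.
Reduced cost of booklets: c₃ − yᵀa₃ = 8 − (1·2 + 6·2) = 8 − 14 = -6.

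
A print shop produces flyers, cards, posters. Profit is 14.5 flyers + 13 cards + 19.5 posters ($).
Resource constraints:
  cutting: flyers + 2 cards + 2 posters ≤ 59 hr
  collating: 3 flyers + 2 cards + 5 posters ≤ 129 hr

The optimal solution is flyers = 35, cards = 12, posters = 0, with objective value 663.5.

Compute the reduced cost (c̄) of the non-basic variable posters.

-5.5

Both cutting and collating are binding at x*.
Dual feasibility on the basic columns requires 1·y_cutting + 3·y_collating = 14.5, 2·y_cutting + 2·y_collating = 13.
This yields shadow prices y_cutting = 2.5, y_collating = 4.
Reduced cost of posters: c₃ − yᵀa₃ = 19.5 − (2.5·2 + 4·5) = 19.5 − 25 = -5.5.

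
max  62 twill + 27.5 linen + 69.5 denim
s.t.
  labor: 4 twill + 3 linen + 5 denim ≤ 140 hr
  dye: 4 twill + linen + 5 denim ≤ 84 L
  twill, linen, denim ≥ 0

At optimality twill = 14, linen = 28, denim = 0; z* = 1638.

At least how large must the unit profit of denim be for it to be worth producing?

Both labor and dye are binding at x*.
Dual feasibility on the basic columns requires 4·y_labor + 4·y_dye = 62, 3·y_labor + 1·y_dye = 27.5.
This yields shadow prices y_labor = 6, y_dye = 9.5.
denim enters the basis when its profit ≥ yᵀa₃ = 6·5 + 9.5·5 = 77.5.

77.5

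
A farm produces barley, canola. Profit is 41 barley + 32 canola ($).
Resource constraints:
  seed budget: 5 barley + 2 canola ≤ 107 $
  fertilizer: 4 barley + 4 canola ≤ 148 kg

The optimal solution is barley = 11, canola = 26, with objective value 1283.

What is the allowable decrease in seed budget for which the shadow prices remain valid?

33

Binding constraints: seed budget, fertilizer. The basis is B = [[5,2],[4,4]] with det 12.
Per unit decrease in seed budget, x* moves by d = (-0.3333, 0.3333).
The basis stays optimal until barley reaches 0; allowable decrease = 33 $.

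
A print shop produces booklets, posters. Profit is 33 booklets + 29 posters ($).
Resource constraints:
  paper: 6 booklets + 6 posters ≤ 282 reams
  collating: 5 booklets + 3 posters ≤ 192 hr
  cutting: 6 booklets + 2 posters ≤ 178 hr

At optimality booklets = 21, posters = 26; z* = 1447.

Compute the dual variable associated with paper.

At the optimum: paper uses 282 of 282 (binding); collating uses 183 of 192 (slack = 9); cutting uses 178 of 178 (binding).
By complementary slackness, y = 0 for the non-binding constraint.
The binding rows give the dual system: 6·y_paper + 6·y_cutting = 33 and 6·y_paper + 2·y_cutting = 29.
Solving: y_paper = 4.5, y_cutting = 1.
Shadow price of paper = 4.5.

4.5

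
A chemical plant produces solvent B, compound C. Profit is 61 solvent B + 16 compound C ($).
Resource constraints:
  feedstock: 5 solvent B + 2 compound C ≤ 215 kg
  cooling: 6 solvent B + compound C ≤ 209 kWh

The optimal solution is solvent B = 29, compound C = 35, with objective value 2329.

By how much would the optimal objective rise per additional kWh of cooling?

Both feedstock and cooling are binding at x*.
Dual feasibility on the basic columns requires 5·y_feedstock + 6·y_cooling = 61, 2·y_feedstock + 1·y_cooling = 16.
→ y_feedstock = 5 and y_cooling = 6.
Shadow price of cooling = 6.

6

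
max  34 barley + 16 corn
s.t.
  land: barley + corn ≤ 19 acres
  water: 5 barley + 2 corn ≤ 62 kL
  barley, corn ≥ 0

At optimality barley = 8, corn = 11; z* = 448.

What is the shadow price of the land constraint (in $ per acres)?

4

Both land and water are binding at x*.
Dual feasibility on the basic columns requires 1·y_land + 5·y_water = 34, 1·y_land + 2·y_water = 16.
→ y_land = 4 and y_water = 6.
Shadow price of land = 4.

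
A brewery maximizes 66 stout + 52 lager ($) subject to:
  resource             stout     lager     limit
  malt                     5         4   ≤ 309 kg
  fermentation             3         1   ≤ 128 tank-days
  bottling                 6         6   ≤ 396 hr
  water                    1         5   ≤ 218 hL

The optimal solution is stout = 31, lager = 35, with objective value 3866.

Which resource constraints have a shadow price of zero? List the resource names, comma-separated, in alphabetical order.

malt, water

malt: 295/309 (slack 14)
fermentation: 128/128 (binding)
bottling: 396/396 (binding)
water: 206/218 (slack 12)
By complementary slackness, a constraint with positive slack has shadow price 0 → malt, water.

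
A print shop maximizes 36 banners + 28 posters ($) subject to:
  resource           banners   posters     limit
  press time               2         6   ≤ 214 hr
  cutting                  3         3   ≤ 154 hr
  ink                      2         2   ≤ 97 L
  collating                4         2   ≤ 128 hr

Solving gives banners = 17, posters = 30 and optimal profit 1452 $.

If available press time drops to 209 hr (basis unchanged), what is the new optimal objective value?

1442

Check each constraint at x*: press time 214/214 (tight); cutting 141/154 (slack 13); ink 94/97 (slack 3); collating 128/128 (tight).
Slack constraints have shadow price 0 (complementary slackness).
Dual feasibility on the basic columns requires 2·y_press time + 4·y_collating = 36, 6·y_press time + 2·y_collating = 28.
→ y_press time = 2 and y_collating = 8.
Δz = y_press time·Δb = 2 × (-5) = -10, so new z* = 1452 − 10 = 1442.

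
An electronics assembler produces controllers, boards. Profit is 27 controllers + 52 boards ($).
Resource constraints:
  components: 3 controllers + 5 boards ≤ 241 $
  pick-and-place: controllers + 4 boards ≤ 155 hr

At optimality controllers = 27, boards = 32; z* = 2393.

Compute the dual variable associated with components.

8

Check each constraint at x*: components 241/241 (tight); pick-and-place 155/155 (tight).
The binding rows give the dual system: 3·y_components + 1·y_pick-and-place = 27 and 5·y_components + 4·y_pick-and-place = 52.
Solving: y_components = 8, y_pick-and-place = 3.
Shadow price of components = 8.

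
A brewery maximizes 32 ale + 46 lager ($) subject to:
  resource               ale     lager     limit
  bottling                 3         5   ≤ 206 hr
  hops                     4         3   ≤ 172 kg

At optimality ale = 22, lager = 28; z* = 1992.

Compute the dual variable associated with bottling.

At the optimum: bottling uses 206 of 206 (binding); hops uses 172 of 172 (binding).
The binding rows give the dual system: 3·y_bottling + 4·y_hops = 32 and 5·y_bottling + 3·y_hops = 46.
→ y_bottling = 8 and y_hops = 2.
Shadow price of bottling = 8.

8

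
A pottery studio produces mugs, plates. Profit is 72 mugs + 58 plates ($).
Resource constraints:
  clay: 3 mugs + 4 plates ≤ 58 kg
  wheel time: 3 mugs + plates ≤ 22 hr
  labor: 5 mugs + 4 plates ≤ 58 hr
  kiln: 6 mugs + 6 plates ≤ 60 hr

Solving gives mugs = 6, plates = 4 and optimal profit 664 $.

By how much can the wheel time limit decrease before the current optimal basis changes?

12

Binding constraints: wheel time, kiln. The basis is B = [[3,1],[6,6]] with det 12.
Per unit decrease in wheel time, x* moves by d = (-0.5, 0.5).
The basis stays optimal until mugs reaches 0; allowable decrease = 12 hr.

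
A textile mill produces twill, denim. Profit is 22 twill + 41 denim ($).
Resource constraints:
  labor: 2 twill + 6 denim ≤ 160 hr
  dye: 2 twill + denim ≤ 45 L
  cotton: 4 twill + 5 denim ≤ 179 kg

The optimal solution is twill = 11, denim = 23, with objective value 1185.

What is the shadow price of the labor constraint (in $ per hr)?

6

At the optimum: labor uses 160 of 160 (binding); dye uses 45 of 45 (binding); cotton uses 159 of 179 (slack = 20).
Since cotton is not tight, its dual is 0.
Dual feasibility on the basic columns requires 2·y_labor + 2·y_dye = 22, 6·y_labor + 1·y_dye = 41.
This yields shadow prices y_labor = 6, y_dye = 5.
Shadow price of labor = 6.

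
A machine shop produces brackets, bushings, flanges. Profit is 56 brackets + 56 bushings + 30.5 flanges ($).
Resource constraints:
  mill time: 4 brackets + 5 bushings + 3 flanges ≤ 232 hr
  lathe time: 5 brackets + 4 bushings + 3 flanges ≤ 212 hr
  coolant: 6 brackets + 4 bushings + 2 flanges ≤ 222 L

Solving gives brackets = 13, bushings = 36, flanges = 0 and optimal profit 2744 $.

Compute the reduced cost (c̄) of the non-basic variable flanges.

-1.5

Binding: mill time and coolant. Non-binding: lathe time (3 unused).
Since lathe time is not tight, its dual is 0.
Dual feasibility on the basic columns requires 4·y_mill time + 6·y_coolant = 56, 5·y_mill time + 4·y_coolant = 56.
→ y_mill time = 8 and y_coolant = 4.
Reduced cost of flanges: c₃ − yᵀa₃ = 30.5 − (8·3 + 4·2) = 30.5 − 32 = -1.5.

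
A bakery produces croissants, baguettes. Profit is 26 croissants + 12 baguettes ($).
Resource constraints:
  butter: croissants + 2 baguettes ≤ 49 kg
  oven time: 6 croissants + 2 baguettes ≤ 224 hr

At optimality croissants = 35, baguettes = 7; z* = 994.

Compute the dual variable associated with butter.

Both butter and oven time are binding at x*.
Dual feasibility on the basic columns requires 1·y_butter + 6·y_oven time = 26, 2·y_butter + 2·y_oven time = 12.
Solving: y_butter = 2, y_oven time = 4.
Shadow price of butter = 2.

2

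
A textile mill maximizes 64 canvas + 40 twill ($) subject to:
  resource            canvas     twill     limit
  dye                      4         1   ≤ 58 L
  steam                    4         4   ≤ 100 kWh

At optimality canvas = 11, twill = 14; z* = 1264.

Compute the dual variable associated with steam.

8

Both dye and steam are binding at x*.
From A_Bᵀ y = c: 4·y_dye + 4·y_steam = 64; 1·y_dye + 4·y_steam = 40.
→ y_dye = 8 and y_steam = 8.
Shadow price of steam = 8.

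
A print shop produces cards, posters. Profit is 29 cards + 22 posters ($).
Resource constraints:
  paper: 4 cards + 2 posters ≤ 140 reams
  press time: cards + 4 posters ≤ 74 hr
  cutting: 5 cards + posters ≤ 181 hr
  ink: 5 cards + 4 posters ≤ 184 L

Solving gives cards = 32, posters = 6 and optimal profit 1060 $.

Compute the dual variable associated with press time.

Check each constraint at x*: paper 140/140 (tight); press time 56/74 (slack 18); cutting 166/181 (slack 15); ink 184/184 (tight).
By complementary slackness, y = 0 for the non-binding constraints.
From A_Bᵀ y = c: 4·y_paper + 5·y_ink = 29; 2·y_paper + 4·y_ink = 22.
→ y_paper = 1 and y_ink = 5.
Shadow price of press time = 0.

0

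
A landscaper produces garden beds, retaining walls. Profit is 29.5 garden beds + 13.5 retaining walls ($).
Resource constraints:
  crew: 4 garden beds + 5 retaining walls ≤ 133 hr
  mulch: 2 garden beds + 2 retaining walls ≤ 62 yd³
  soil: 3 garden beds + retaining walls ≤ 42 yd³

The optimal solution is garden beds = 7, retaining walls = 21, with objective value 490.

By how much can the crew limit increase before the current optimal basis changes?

16.5

Binding constraints: crew, soil. The basis is B = [[4,5],[3,1]] with det -11.
Per unit increase in crew, x* moves by d = (-0.0909, 0.2727).
The basis stays optimal until mulch becomes binding; allowable increase = 16.5 hr.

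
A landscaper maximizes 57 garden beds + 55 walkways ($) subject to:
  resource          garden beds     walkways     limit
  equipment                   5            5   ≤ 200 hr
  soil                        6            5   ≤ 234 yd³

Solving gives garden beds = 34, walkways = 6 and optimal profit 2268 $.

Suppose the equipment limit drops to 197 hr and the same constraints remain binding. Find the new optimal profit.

2241

At the optimum: equipment uses 200 of 200 (binding); soil uses 234 of 234 (binding).
The binding rows give the dual system: 5·y_equipment + 6·y_soil = 57 and 5·y_equipment + 5·y_soil = 55.
Solving: y_equipment = 9, y_soil = 2.
Δz = y_equipment·Δb = 9 × (-3) = -27, so new z* = 2268 − 27 = 2241.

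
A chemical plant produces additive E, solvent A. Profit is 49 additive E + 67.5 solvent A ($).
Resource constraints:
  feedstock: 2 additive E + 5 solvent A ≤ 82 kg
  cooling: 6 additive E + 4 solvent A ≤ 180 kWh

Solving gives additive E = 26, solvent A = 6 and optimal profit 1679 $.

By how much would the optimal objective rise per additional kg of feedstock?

9.5

At the optimum: feedstock uses 82 of 82 (binding); cooling uses 180 of 180 (binding).
From A_Bᵀ y = c: 2·y_feedstock + 6·y_cooling = 49; 5·y_feedstock + 4·y_cooling = 67.5.
This yields shadow prices y_feedstock = 9.5, y_cooling = 5.
Shadow price of feedstock = 9.5.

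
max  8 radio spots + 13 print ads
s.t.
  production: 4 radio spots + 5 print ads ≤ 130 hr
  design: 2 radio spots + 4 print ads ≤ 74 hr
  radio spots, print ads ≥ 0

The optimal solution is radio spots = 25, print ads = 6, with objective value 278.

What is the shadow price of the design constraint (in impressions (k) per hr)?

At the optimum: production uses 130 of 130 (binding); design uses 74 of 74 (binding).
The binding rows give the dual system: 4·y_production + 2·y_design = 8 and 5·y_production + 4·y_design = 13.
Solving: y_production = 1, y_design = 2.
Shadow price of design = 2.

2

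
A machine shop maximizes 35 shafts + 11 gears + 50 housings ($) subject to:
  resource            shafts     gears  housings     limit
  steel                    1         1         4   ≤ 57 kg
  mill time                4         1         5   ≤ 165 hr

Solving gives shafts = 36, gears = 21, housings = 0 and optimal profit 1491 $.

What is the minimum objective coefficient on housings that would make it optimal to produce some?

Check each constraint at x*: steel 57/57 (tight); mill time 165/165 (tight).
From A_Bᵀ y = c: 1·y_steel + 4·y_mill time = 35; 1·y_steel + 1·y_mill time = 11.
This yields shadow prices y_steel = 3, y_mill time = 8.
housings enters the basis when its profit ≥ yᵀa₃ = 3·4 + 8·5 = 52.

52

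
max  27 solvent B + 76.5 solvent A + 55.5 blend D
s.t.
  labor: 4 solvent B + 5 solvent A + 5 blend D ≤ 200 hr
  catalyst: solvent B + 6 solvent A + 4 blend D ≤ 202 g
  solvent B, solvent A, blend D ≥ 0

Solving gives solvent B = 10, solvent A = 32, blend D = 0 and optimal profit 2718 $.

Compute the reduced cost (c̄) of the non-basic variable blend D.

-3

Check each constraint at x*: labor 200/200 (tight); catalyst 202/202 (tight).
Dual feasibility on the basic columns requires 4·y_labor + 1·y_catalyst = 27, 5·y_labor + 6·y_catalyst = 76.5.
This yields shadow prices y_labor = 4.5, y_catalyst = 9.
Reduced cost of blend D: c₃ − yᵀa₃ = 55.5 − (4.5·5 + 9·4) = 55.5 − 58.5 = -3.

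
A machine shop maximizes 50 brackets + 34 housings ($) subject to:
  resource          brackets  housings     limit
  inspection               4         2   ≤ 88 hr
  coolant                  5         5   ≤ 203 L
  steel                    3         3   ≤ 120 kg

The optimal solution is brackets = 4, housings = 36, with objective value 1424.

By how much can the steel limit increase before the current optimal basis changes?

Binding constraints: inspection, steel. The basis is B = [[4,2],[3,3]] with det 6.
Per unit increase in steel, x* moves by d = (-0.3333, 0.6667).
The basis stays optimal until coolant becomes binding; allowable increase = 1.8 kg.

1.8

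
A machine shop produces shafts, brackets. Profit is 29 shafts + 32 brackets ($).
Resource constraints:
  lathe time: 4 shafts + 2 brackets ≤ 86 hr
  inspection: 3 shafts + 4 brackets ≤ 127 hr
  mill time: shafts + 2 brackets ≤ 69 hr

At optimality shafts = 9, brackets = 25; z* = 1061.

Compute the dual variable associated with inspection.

7

Check each constraint at x*: lathe time 86/86 (tight); inspection 127/127 (tight); mill time 59/69 (slack 10).
Slack constraints have shadow price 0 (complementary slackness).
The binding rows give the dual system: 4·y_lathe time + 3·y_inspection = 29 and 2·y_lathe time + 4·y_inspection = 32.
This yields shadow prices y_lathe time = 2, y_inspection = 7.
Shadow price of inspection = 7.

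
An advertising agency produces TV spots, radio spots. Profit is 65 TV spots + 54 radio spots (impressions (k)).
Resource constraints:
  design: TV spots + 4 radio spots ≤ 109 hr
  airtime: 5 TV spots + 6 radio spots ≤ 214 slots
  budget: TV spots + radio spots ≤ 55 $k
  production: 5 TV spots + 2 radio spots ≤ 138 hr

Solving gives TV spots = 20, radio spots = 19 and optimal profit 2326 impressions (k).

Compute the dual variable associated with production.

6

Binding: airtime and production. Non-binding: design (13 unused), budget (16 unused).
Since design, budget are not tight, their duals are 0.
The binding rows give the dual system: 5·y_airtime + 5·y_production = 65 and 6·y_airtime + 2·y_production = 54.
→ y_airtime = 7 and y_production = 6.
Shadow price of production = 6.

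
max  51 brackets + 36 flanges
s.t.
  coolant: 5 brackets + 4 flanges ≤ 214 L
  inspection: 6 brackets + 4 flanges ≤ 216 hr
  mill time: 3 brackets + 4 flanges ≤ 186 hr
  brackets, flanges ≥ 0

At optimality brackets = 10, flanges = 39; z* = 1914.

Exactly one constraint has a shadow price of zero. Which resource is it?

coolant

coolant: 206/214 (slack 8)
inspection: 216/216 (binding)
mill time: 186/186 (binding)
By complementary slackness, a constraint with positive slack has shadow price 0 → coolant.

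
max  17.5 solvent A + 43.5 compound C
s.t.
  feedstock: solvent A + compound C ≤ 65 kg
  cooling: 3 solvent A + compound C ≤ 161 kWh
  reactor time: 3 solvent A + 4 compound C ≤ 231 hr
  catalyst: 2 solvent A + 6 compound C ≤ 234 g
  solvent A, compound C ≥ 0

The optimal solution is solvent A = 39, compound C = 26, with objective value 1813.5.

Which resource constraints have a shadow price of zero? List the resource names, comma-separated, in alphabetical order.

cooling, reactor time

feedstock: 65/65 (binding)
cooling: 143/161 (slack 18)
reactor time: 221/231 (slack 10)
catalyst: 234/234 (binding)
By complementary slackness, a constraint with positive slack has shadow price 0 → cooling, reactor time.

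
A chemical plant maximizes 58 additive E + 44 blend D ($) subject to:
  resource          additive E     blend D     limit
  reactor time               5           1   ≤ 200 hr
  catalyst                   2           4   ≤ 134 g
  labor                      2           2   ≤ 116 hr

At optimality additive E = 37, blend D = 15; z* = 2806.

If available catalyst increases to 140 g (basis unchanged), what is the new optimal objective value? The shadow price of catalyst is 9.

2860

Δb = 6, so new z* = 2806 + (9)·(6) = 2806 + 54 = 2860.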